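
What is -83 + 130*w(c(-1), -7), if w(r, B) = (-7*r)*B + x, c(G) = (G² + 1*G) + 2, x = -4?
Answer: 12137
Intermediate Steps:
c(G) = 2 + G + G² (c(G) = (G² + G) + 2 = (G + G²) + 2 = 2 + G + G²)
w(r, B) = -4 - 7*B*r (w(r, B) = (-7*r)*B - 4 = -7*B*r - 4 = -4 - 7*B*r)
-83 + 130*w(c(-1), -7) = -83 + 130*(-4 - 7*(-7)*(2 - 1 + (-1)²)) = -83 + 130*(-4 - 7*(-7)*(2 - 1 + 1)) = -83 + 130*(-4 - 7*(-7)*2) = -83 + 130*(-4 + 98) = -83 + 130*94 = -83 + 12220 = 12137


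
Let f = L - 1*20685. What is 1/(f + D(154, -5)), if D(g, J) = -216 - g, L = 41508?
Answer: 1/20453 ≈ 4.8893e-5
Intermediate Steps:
f = 20823 (f = 41508 - 1*20685 = 41508 - 20685 = 20823)
1/(f + D(154, -5)) = 1/(20823 + (-216 - 1*154)) = 1/(20823 + (-216 - 154)) = 1/(20823 - 370) = 1/20453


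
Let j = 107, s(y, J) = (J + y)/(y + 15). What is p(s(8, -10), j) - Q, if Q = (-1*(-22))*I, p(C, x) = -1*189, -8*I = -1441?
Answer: -16607/4 ≈ -4151.8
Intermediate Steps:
I = 1441/8 (I = -⅛*(-1441) = 1441/8 ≈ 180.13)
s(y, J) = (J + y)/(15 + y)
p(C, x) = -189
Q = 15851/4 (Q = -1*(-22)*(1441/8) = 22*(1441/8) = 15851/4 ≈ 3962.8)
p(s(8, -10), j) - Q = -189 - 1*15851/4 = -189 - 15851/4 = -16607/4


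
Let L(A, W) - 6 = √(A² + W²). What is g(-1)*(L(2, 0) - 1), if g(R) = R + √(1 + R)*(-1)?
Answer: -7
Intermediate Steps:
L(A, W) = 6 + √(A² + W²)
g(R) = R - √(1 + R)
g(-1)*(L(2, 0) - 1) = (-1 - √(1 - 1))*((6 + √(2² + 0²)) - 1) = (-1 - √0)*((6 + √(4 + 0)) - 1) = (-1 - 1*0)*((6 + √4) - 1) = (-1 + 0)*((6 + 2) - 1) = -(8 - 1) = -1*7 = -7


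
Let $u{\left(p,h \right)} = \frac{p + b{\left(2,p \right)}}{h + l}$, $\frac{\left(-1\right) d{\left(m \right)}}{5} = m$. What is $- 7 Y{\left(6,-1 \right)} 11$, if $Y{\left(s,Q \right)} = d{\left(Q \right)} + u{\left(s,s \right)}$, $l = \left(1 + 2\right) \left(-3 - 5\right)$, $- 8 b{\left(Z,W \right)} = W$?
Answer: $- \frac{8701}{24} \approx -362.54$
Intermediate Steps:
$b{\left(Z,W \right)} = - \frac{W}{8}$
$d{\left(m \right)} = - 5 m$
$l = -24$ ($l = 3 \left(-8\right) = -24$)
$u{\left(p,h \right)} = \frac{7 p}{8 \left(-24 + h\right)}$ ($u{\left(p,h \right)} = \frac{p - \frac{p}{8}}{h - 24} = \frac{\frac{7}{8} p}{-24 + h} = \frac{7 p}{8 \left(-24 + h\right)}$)
$Y{\left(s,Q \right)} = - 5 Q + \frac{7 s}{8 \left(-24 + s\right)}$
$- 7 Y{\left(6,-1 \right)} 11 = - 7 \frac{7 \cdot 6 - - 40 \left(-24 + 6\right)}{8 \left(-24 + 6\right)} 11 = - 7 \frac{42 - \left(-40\right) \left(-18\right)}{8 \left(-18\right)} 11 = - 7 \cdot \frac{1}{8} \left(- \frac{1}{18}\right) \left(42 - 720\right) 11 = - 7 \cdot \frac{1}{8} \left(- \frac{1}{18}\right) \left(-678\right) 11 = \left(-7\right) \frac{113}{24} \cdot 11 = \left(- \frac{791}{24}\right) 11 = - \frac{8701}{24}$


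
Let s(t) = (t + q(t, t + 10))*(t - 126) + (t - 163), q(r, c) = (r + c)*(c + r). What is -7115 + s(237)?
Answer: 26021682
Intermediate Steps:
q(r, c) = (c + r)**2 (q(r, c) = (c + r)*(c + r) = (c + r)**2)
s(t) = -163 + t + (-126 + t)*(t + (10 + 2*t)**2) (s(t) = (t + ((t + 10) + t)**2)*(t - 126) + (t - 163) = (t + ((10 + t) + t)**2)*(-126 + t) + (-163 + t) = (t + (10 + 2*t)**2)*(-126 + t) + (-163 + t) = (-126 + t)*(t + (10 + 2*t)**2) + (-163 + t) = -163 + t + (-126 + t)*(t + (10 + 2*t)**2))
-7115 + s(237) = -7115 + (-12763 - 5065*237 - 463*237**2 + 4*237**3) = -7115 + (-12763 - 1200405 - 463*56169 + 4*13312053) = -7115 + (-12763 - 1200405 - 26006247 + 53248212) = -7115 + 26028797 = 26021682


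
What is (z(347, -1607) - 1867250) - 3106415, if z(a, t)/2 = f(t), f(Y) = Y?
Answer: -4976879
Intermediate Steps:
z(a, t) = 2*t
(z(347, -1607) - 1867250) - 3106415 = (2*(-1607) - 1867250) - 3106415 = (-3214 - 1867250) - 3106415 = -1870464 - 3106415 = -4976879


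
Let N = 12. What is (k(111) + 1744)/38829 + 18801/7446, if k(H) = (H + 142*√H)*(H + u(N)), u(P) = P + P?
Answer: 284862721/96373578 + 6390*√111/12943 ≈ 8.1573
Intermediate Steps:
u(P) = 2*P
k(H) = (24 + H)*(H + 142*√H) (k(H) = (H + 142*√H)*(H + 2*12) = (H + 142*√H)*(H + 24) = (H + 142*√H)*(24 + H) = (24 + H)*(H + 142*√H))
(k(111) + 1744)/38829 + 18801/7446 = ((111² + 24*111 + 142*111^(3/2) + 3408*√111) + 1744)/38829 + 18801/7446 = ((12321 + 2664 + 142*(111*√111) + 3408*√111) + 1744)*(1/38829) + 18801*(1/7446) = ((12321 + 2664 + 15762*√111 + 3408*√111) + 1744)*(1/38829) + 6267/2482 = ((14985 + 19170*√111) + 1744)*(1/38829) + 6267/2482 = (16729 + 19170*√111)*(1/38829) + 6267/2482 = (16729/38829 + 6390*√111/12943) + 6267/2482 = 284862721/96373578 + 6390*√111/12943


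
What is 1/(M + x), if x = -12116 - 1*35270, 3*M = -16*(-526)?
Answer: -3/133742 ≈ -2.2431e-5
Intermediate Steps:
M = 8416/3 (M = (-16*(-526))/3 = (⅓)*8416 = 8416/3 ≈ 2805.3)
x = -47386 (x = -12116 - 35270 = -47386)
1/(M + x) = 1/(8416/3 - 47386) = 1/(-133742/3) = -3/133742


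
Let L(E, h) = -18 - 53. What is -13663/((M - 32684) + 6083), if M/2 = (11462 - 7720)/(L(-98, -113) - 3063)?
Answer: 21409921/41687509 ≈ 0.51358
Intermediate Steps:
L(E, h) = -71
M = -3742/1567 (M = 2*((11462 - 7720)/(-71 - 3063)) = 2*(3742/(-3134)) = 2*(3742*(-1/3134)) = 2*(-1871/1567) = -3742/1567 ≈ -2.3880)
-13663/((M - 32684) + 6083) = -13663/((-3742/1567 - 32684) + 6083) = -13663/(-51219570/1567 + 6083) = -13663/(-41687509/1567) = -13663*(-1567/41687509) = 21409921/41687509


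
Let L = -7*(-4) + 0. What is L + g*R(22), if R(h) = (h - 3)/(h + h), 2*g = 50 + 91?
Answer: 5143/88 ≈ 58.443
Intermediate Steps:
g = 141/2 (g = (50 + 91)/2 = (½)*141 = 141/2 ≈ 70.500)
R(h) = (-3 + h)/(2*h) (R(h) = (-3 + h)/((2*h)) = (-3 + h)*(1/(2*h)) = (-3 + h)/(2*h))
L = 28 (L = 28 + 0 = 28)
L + g*R(22) = 28 + 141*((½)*(-3 + 22)/22)/2 = 28 + 141*((½)*(1/22)*19)/2 = 28 + (141/2)*(19/44) = 28 + 2679/88 = 5143/88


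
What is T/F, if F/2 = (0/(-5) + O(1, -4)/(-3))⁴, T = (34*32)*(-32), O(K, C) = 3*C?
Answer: -68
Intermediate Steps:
T = -34816 (T = 1088*(-32) = -34816)
F = 512 (F = 2*(0/(-5) + (3*(-4))/(-3))⁴ = 2*(0*(-⅕) - 12*(-⅓))⁴ = 2*(0 + 4)⁴ = 2*4⁴ = 2*256 = 512)
T/F = -34816/512 = -34816*1/512 = -68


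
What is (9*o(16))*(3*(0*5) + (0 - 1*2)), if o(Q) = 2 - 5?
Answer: 54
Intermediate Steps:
o(Q) = -3
(9*o(16))*(3*(0*5) + (0 - 1*2)) = (9*(-3))*(3*(0*5) + (0 - 1*2)) = -27*(3*0 + (0 - 2)) = -27*(0 - 2) = -27*(-2) = 54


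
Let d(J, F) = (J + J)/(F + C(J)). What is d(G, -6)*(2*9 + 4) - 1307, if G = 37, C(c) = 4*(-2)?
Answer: -9963/7 ≈ -1423.3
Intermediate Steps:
C(c) = -8
d(J, F) = 2*J/(-8 + F) (d(J, F) = (J + J)/(F - 8) = (2*J)/(-8 + F) = 2*J/(-8 + F))
d(G, -6)*(2*9 + 4) - 1307 = (2*37/(-8 - 6))*(2*9 + 4) - 1307 = (2*37/(-14))*(18 + 4) - 1307 = (2*37*(-1/14))*22 - 1307 = -37/7*22 - 1307 = -814/7 - 1307 = -9963/7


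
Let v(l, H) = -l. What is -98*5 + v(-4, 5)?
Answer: -486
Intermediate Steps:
-98*5 + v(-4, 5) = -98*5 - 1*(-4) = -490 + 4 = -486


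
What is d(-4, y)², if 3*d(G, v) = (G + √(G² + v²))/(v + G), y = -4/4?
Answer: (4 - √17)²/225 ≈ 6.7356e-5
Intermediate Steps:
y = -1 (y = -4*¼ = -1)
d(G, v) = (G + √(G² + v²))/(3*(G + v)) (d(G, v) = ((G + √(G² + v²))/(v + G))/3 = ((G + √(G² + v²))/(G + v))/3 = (G + √(G² + v²))/(3*(G + v)))
d(-4, y)² = ((-4 + √((-4)² + (-1)²))/(3*(-4 - 1)))² = ((⅓)*(-4 + √(16 + 1))/(-5))² = ((⅓)*(-⅕)*(-4 + √17))² = (4/15 - √17/15)²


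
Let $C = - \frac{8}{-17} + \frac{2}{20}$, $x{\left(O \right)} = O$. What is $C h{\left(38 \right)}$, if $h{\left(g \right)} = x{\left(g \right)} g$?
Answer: $\frac{70034}{85} \approx 823.93$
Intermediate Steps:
$h{\left(g \right)} = g^{2}$ ($h{\left(g \right)} = g g = g^{2}$)
$C = \frac{97}{170}$ ($C = \left(-8\right) \left(- \frac{1}{17}\right) + 2 \cdot \frac{1}{20} = \frac{8}{17} + \frac{1}{10} = \frac{97}{170} \approx 0.57059$)
$C h{\left(38 \right)} = \frac{97 \cdot 38^{2}}{170} = \frac{97}{170} \cdot 1444 = \frac{70034}{85}$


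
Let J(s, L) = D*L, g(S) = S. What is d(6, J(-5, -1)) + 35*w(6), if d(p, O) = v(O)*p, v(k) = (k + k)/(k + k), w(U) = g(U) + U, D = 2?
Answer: 426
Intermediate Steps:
w(U) = 2*U (w(U) = U + U = 2*U)
v(k) = 1 (v(k) = (2*k)/((2*k)) = (2*k)*(1/(2*k)) = 1)
J(s, L) = 2*L
d(p, O) = p (d(p, O) = 1*p = p)
d(6, J(-5, -1)) + 35*w(6) = 6 + 35*(2*6) = 6 + 35*12 = 6 + 420 = 426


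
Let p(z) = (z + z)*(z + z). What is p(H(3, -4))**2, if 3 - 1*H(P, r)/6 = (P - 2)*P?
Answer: 0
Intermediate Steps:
H(P, r) = 18 - 6*P*(-2 + P) (H(P, r) = 18 - 6*(P - 2)*P = 18 - 6*(-2 + P)*P = 18 - 6*P*(-2 + P))
p(z) = 4*z**2 (p(z) = (2*z)*(2*z) = 4*z**2)
p(H(3, -4))**2 = (4*(18 - 6*3**2 + 12*3)**2)**2 = (4*(18 - 6*9 + 36)**2)**2 = (4*(18 - 54 + 36)**2)**2 = (4*0**2)**2 = (4*0)**2 = 0**2 = 0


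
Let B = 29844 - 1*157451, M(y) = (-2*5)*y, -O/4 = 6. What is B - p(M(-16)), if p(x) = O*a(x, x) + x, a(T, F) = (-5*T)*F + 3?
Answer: -3199695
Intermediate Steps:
O = -24 (O = -4*6 = -24)
M(y) = -10*y
a(T, F) = 3 - 5*F*T (a(T, F) = -5*F*T + 3 = 3 - 5*F*T)
p(x) = -72 + x + 120*x² (p(x) = -24*(3 - 5*x*x) + x = -24*(3 - 5*x²) + x = (-72 + 120*x²) + x = -72 + x + 120*x²)
B = -127607 (B = 29844 - 157451 = -127607)
B - p(M(-16)) = -127607 - (-72 - 10*(-16) + 120*(-10*(-16))²) = -127607 - (-72 + 160 + 120*160²) = -127607 - (-72 + 160 + 120*25600) = -127607 - (-72 + 160 + 3072000) = -127607 - 1*3072088 = -127607 - 3072088 = -3199695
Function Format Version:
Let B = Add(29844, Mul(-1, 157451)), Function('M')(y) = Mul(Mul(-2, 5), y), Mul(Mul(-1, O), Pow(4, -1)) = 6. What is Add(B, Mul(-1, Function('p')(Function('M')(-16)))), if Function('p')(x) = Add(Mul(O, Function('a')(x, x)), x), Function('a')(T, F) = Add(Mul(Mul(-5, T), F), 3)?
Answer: -3199695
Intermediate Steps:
O = -24 (O = Mul(-4, 6) = -24)
Function('M')(y) = Mul(-10, y)
Function('a')(T, F) = Add(3, Mul(-5, F, T)) (Function('a')(T, F) = Add(Mul(-5, F, T), 3) = Add(3, Mul(-5, F, T)))
Function('p')(x) = Add(-72, x, Mul(120, Pow(x, 2))) (Function('p')(x) = Add(Mul(-24, Add(3, Mul(-5, x, x))), x) = Add(Mul(-24, Add(3, Mul(-5, Pow(x, 2)))), x) = Add(Add(-72, Mul(120, Pow(x, 2))), x) = Add(-72, x, Mul(120, Pow(x, 2))))
B = -127607 (B = Add(29844, -157451) = -127607)
Add(B, Mul(-1, Function('p')(Function('M')(-16)))) = Add(-127607, Mul(-1, Add(-72, Mul(-10, -16), Mul(120, Pow(Mul(-10, -16), 2))))) = Add(-127607, Mul(-1, Add(-72, 160, Mul(120, Pow(160, 2))))) = Add(-127607, Mul(-1, Add(-72, 160, Mul(120, 25600)))) = Add(-127607, Mul(-1, Add(-72, 160, 3072000))) = Add(-127607, Mul(-1, 3072088)) = Add(-127607, -3072088) = -3199695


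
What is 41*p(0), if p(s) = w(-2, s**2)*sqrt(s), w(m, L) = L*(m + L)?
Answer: 0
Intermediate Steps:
w(m, L) = L*(L + m)
p(s) = s**(5/2)*(-2 + s**2) (p(s) = (s**2*(s**2 - 2))*sqrt(s) = (s**2*(-2 + s**2))*sqrt(s) = s**(5/2)*(-2 + s**2))
41*p(0) = 41*(0**(5/2)*(-2 + 0**2)) = 41*(0*(-2 + 0)) = 41*(0*(-2)) = 41*0 = 0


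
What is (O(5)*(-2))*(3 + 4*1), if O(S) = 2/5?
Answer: -28/5 ≈ -5.6000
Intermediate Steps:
O(S) = ⅖ (O(S) = 2*(⅕) = ⅖)
(O(5)*(-2))*(3 + 4*1) = ((⅖)*(-2))*(3 + 4*1) = -4*(3 + 4)/5 = -⅘*7 = -28/5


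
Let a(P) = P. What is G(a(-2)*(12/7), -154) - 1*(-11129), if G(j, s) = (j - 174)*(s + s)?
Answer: 65777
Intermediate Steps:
G(j, s) = 2*s*(-174 + j) (G(j, s) = (-174 + j)*(2*s) = 2*s*(-174 + j))
G(a(-2)*(12/7), -154) - 1*(-11129) = 2*(-154)*(-174 - 24/7) - 1*(-11129) = 2*(-154)*(-174 - 24/7) + 11129 = 2*(-154)*(-1242/7) + 11129 = 54648 + 11129 = 65777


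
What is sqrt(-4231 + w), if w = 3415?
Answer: 4*I*sqrt(51) ≈ 28.566*I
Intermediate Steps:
sqrt(-4231 + w) = sqrt(-4231 + 3415) = sqrt(-816) = 4*I*sqrt(51)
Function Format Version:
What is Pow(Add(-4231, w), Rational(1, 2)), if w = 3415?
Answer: Mul(4, I, Pow(51, Rational(1, 2))) ≈ Mul(28.566, I)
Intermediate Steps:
Pow(Add(-4231, w), Rational(1, 2)) = Pow(Add(-4231, 3415), Rational(1, 2)) = Pow(-816, Rational(1, 2)) = Mul(4, I, Pow(51, Rational(1, 2)))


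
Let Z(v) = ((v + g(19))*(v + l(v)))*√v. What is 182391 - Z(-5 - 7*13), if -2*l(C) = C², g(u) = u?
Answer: 182391 - 1448832*I*√6 ≈ 1.8239e+5 - 3.5489e+6*I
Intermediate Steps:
l(C) = -C²/2
Z(v) = √v*(19 + v)*(v - v²/2) (Z(v) = ((v + 19)*(v - v²/2))*√v = ((19 + v)*(v - v²/2))*√v = √v*(19 + v)*(v - v²/2))
182391 - Z(-5 - 7*13) = 182391 - (-5 - 7*13)^(3/2)*(38 - (-5 - 7*13)² - 17*(-5 - 7*13))/2 = 182391 - (-5 - 91)^(3/2)*(38 - (-5 - 91)² - 17*(-5 - 91))/2 = 182391 - (-96)^(3/2)*(38 - 1*(-96)² - 17*(-96))/2 = 182391 - (-384*I*√6)*(38 - 1*9216 + 1632)/2 = 182391 - (-384*I*√6)*(38 - 9216 + 1632)/2 = 182391 - (-384*I*√6)*(-7546)/2 = 182391 - 1448832*I*√6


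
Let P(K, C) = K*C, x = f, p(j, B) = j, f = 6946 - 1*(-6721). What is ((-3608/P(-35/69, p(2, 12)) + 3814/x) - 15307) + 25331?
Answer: 6496277262/478345 ≈ 13581.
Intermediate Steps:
f = 13667 (f = 6946 + 6721 = 13667)
x = 13667
P(K, C) = C*K
((-3608/P(-35/69, p(2, 12)) + 3814/x) - 15307) + 25331 = ((-3608/(2*(-35/69)) + 3814/13667) - 15307) + 25331 = ((-3608/(-70/69) + 3814/13667) - 15307) + 25331 = ((-3608*(-69/70) + 3814/13667) - 15307) + 25331 = ((124476/35 + 3814/13667) - 15307) + 25331 = (1701346982/478345 - 15307) + 25331 = -5620679933/478345 + 25331 = 6496277262/478345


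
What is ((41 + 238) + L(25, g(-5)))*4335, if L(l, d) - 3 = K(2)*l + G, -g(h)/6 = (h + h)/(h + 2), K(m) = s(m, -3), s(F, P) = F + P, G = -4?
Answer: 1096755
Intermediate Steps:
K(m) = -3 + m (K(m) = m - 3 = -3 + m)
g(h) = -12*h/(2 + h) (g(h) = -6*(h + h)/(h + 2) = -6*2*h/(2 + h) = -12*h/(2 + h))
L(l, d) = -1 - l (L(l, d) = 3 + ((-3 + 2)*l - 4) = 3 + (-l - 4) = 3 + (-4 - l) = -1 - l)
((41 + 238) + L(25, g(-5)))*4335 = ((41 + 238) + (-1 - 1*25))*4335 = (279 + (-1 - 25))*4335 = (279 - 26)*4335 = 253*4335 = 1096755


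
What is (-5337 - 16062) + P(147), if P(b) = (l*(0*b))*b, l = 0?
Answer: -21399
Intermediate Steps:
P(b) = 0 (P(b) = (0*(0*b))*b = (0*0)*b = 0*b = 0)
(-5337 - 16062) + P(147) = (-5337 - 16062) + 0 = -21399 + 0 = -21399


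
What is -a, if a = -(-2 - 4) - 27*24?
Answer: 642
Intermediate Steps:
a = -642 (a = -1*(-6) - 648 = 6 - 648 = -642)
-a = -1*(-642) = 642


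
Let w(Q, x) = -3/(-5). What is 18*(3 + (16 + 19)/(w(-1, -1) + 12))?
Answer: 104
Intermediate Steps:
w(Q, x) = ⅗ (w(Q, x) = -3*(-⅕) = ⅗)
18*(3 + (16 + 19)/(w(-1, -1) + 12)) = 18*(3 + (16 + 19)/(⅗ + 12)) = 18*(3 + 35/(63/5)) = 18*(3 + 35*(5/63)) = 18*(3 + 25/9) = 18*(52/9) = 104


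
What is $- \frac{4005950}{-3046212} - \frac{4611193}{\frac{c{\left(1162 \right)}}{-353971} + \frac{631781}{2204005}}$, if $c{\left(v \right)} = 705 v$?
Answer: $\frac{421483507820100993418855}{185339831239742238} \approx 2.2741 \cdot 10^{6}$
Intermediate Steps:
$- \frac{4005950}{-3046212} - \frac{4611193}{\frac{c{\left(1162 \right)}}{-353971} + \frac{631781}{2204005}} = - \frac{4005950}{-3046212} - \frac{4611193}{\frac{705 \cdot 1162}{-353971} + \frac{631781}{2204005}} = \left(-4005950\right) \left(- \frac{1}{3046212}\right) - \frac{4611193}{819210 \left(- \frac{1}{353971}\right) + 631781 \cdot \frac{1}{2204005}} = \frac{154075}{117162} - \frac{4611193}{- \frac{819210}{353971} + \frac{631781}{2204005}} = \frac{154075}{117162} - \frac{4611193}{- \frac{1581910783699}{780153853855}} = \frac{154075}{117162} - - \frac{3597439989819199015}{1581910783699} = \frac{154075}{117162} + \frac{3597439989819199015}{1581910783699} = \frac{421483507820100993418855}{185339831239742238}$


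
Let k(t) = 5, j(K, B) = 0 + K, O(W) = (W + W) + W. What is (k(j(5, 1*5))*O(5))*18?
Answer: 1350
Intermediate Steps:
O(W) = 3*W (O(W) = 2*W + W = 3*W)
j(K, B) = K
(k(j(5, 1*5))*O(5))*18 = (5*(3*5))*18 = (5*15)*18 = 75*18 = 1350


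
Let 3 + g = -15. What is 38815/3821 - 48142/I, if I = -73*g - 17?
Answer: -133607527/4955837 ≈ -26.960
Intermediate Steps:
g = -18 (g = -3 - 15 = -18)
I = 1297 (I = -73*(-18) - 17 = 1314 - 17 = 1297)
38815/3821 - 48142/I = 38815/3821 - 48142/1297 = -133607527/4955837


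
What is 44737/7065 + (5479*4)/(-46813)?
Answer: 1939436641/330733845 ≈ 5.8640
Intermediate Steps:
44737/7065 + (5479*4)/(-46813) = 44737*(1/7065) + 21916*(-1/46813) = 44737/7065 - 21916/46813 = 1939436641/330733845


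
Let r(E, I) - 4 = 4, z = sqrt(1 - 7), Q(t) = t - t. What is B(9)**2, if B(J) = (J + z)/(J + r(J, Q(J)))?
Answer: (9 + I*sqrt(6))**2/289 ≈ 0.25952 + 0.15256*I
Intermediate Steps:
Q(t) = 0
z = I*sqrt(6) (z = sqrt(-6) = I*sqrt(6) ≈ 2.4495*I)
r(E, I) = 8 (r(E, I) = 4 + 4 = 8)
B(J) = (J + I*sqrt(6))/(8 + J) (B(J) = (J + I*sqrt(6))/(J + 8) = (J + I*sqrt(6))/(8 + J))
B(9)**2 = ((9 + I*sqrt(6))/(8 + 9))**2 = ((9 + I*sqrt(6))/17)**2 = (9/17 + I*sqrt(6)/17)**2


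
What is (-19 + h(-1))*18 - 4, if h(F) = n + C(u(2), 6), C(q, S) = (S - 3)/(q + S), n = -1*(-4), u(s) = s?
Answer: -1069/4 ≈ -267.25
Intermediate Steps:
n = 4
C(q, S) = (-3 + S)/(S + q)
h(F) = 35/8 (h(F) = 4 + (-3 + 6)/(6 + 2) = 4 + 3/8 = 35/8)
(-19 + h(-1))*18 - 4 = (-19 + 35/8)*18 - 4 = -117/8*18 - 4 = -1053/4 - 4 = -1069/4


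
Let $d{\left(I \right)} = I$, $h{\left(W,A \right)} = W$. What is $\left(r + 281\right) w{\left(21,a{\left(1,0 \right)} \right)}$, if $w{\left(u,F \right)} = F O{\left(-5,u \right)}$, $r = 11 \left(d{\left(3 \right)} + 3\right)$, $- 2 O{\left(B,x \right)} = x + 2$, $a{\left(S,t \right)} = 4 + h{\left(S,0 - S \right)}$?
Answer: $- \frac{39905}{2} \approx -19953.0$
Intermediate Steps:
$a{\left(S,t \right)} = 4 + S$
$O{\left(B,x \right)} = -1 - \frac{x}{2}$ ($O{\left(B,x \right)} = - \frac{x + 2}{2} = - \frac{2 + x}{2} = -1 - \frac{x}{2}$)
$r = 66$ ($r = 11 \left(3 + 3\right) = 11 \cdot 6 = 66$)
$w{\left(u,F \right)} = F \left(-1 - \frac{u}{2}\right)$
$\left(r + 281\right) w{\left(21,a{\left(1,0 \right)} \right)} = \left(66 + 281\right) \left(- \frac{\left(4 + 1\right) \left(2 + 21\right)}{2}\right) = 347 \left(\left(- \frac{1}{2}\right) 5 \cdot 23\right) = 347 \left(- \frac{115}{2}\right) = - \frac{39905}{2}$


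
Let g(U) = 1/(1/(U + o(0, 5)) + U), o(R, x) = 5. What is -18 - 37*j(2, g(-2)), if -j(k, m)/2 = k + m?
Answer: 428/5 ≈ 85.600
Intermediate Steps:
g(U) = 1/(U + 1/(5 + U)) (g(U) = 1/(1/(U + 5) + U) = 1/(1/(5 + U) + U) = 1/(U + 1/(5 + U)))
j(k, m) = -2*k - 2*m (j(k, m) = -2*(k + m) = -2*k - 2*m)
-18 - 37*j(2, g(-2)) = -18 - 37*(-2*2 - 2*(5 - 2)/(1 + (-2)² + 5*(-2))) = -18 - 37*(-4 - 2*3/(1 + 4 - 10)) = -18 - 37*(-4 - 2*3/(-5)) = -18 - 37*(-4 - (-2)*3/5) = -18 - 37*(-4 - 2*(-⅗)) = -18 - 37*(-4 + 6/5) = -18 - 37*(-14/5) = -18 + 518/5 = 428/5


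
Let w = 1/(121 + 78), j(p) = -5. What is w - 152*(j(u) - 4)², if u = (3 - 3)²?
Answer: -2450087/199 ≈ -12312.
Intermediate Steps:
u = 0 (u = 0² = 0)
w = 1/199 ≈ 0.0050251
w - 152*(j(u) - 4)² = 1/199 - 152*(-5 - 4)² = 1/199 - 152*(-9)² = 1/199 - 152*81 = 1/199 - 12312 = -2450087/199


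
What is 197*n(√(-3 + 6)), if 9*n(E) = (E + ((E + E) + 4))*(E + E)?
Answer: 394 + 1576*√3/9 ≈ 697.30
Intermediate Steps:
n(E) = 2*E*(4 + 3*E)/9 (n(E) = ((E + ((E + E) + 4))*(E + E))/9 = ((E + (2*E + 4))*(2*E))/9 = ((E + (4 + 2*E))*(2*E))/9 = ((4 + 3*E)*(2*E))/9 = (2*E*(4 + 3*E))/9 = 2*E*(4 + 3*E)/9)
197*n(√(-3 + 6)) = 197*(2*√(-3 + 6)*(4 + 3*√(-3 + 6))/9) = 197*(2*√3*(4 + 3*√3)/9) = 394*√3*(4 + 3*√3)/9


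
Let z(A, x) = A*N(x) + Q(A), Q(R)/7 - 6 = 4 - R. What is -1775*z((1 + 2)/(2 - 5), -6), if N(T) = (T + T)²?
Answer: 118925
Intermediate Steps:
Q(R) = 70 - 7*R (Q(R) = 42 + 7*(4 - R) = 42 + (28 - 7*R) = 70 - 7*R)
N(T) = 4*T² (N(T) = (2*T)² = 4*T²)
z(A, x) = 70 - 7*A + 4*A*x² (z(A, x) = A*(4*x²) + (70 - 7*A) = 4*A*x² + (70 - 7*A) = 70 - 7*A + 4*A*x²)
-1775*z((1 + 2)/(2 - 5), -6) = -1775*(70 - 7*(1 + 2)/(2 - 5) + 4*((1 + 2)/(2 - 5))*(-6)²) = -1775*(70 - 21/(-3) + 4*(3/(-3))*36) = -1775*(70 - 21*(-1)/3 + 4*(3*(-⅓))*36) = -1775*(70 - 7*(-1) + 4*(-1)*36) = -1775*(70 + 7 - 144) = -1775*(-67) = 118925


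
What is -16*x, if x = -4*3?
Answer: 192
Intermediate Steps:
x = -12
-16*x = -16*(-12) = 192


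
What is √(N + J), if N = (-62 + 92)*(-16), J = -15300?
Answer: 2*I*√3945 ≈ 125.62*I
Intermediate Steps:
N = -480 (N = 30*(-16) = -480)
√(N + J) = √(-480 - 15300) = √(-15780) = 2*I*√3945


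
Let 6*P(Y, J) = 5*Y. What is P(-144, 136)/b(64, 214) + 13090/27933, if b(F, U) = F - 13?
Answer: -894790/474861 ≈ -1.8843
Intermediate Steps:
P(Y, J) = 5*Y/6 (P(Y, J) = (5*Y)/6 = 5*Y/6)
b(F, U) = -13 + F
P(-144, 136)/b(64, 214) + 13090/27933 = ((5/6)*(-144))/(-13 + 64) + 13090/27933 = -120/51 + 13090*(1/27933) = -120*1/51 + 13090/27933 = -40/17 + 13090/27933 = -894790/474861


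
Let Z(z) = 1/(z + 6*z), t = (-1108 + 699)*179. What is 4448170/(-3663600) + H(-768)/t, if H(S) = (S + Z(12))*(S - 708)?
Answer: -3134971226789/187751073720 ≈ -16.697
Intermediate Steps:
t = -73211 (t = -409*179 = -73211)
Z(z) = 1/(7*z)
H(S) = (-708 + S)*(1/84 + S) (H(S) = (S + (1/7)/12)*(S - 708) = (S + (1/7)*(1/12))*(-708 + S) = (S + 1/84)*(-708 + S) = (1/84 + S)*(-708 + S) = (-708 + S)*(1/84 + S))
4448170/(-3663600) + H(-768)/t = 4448170/(-3663600) + (-59/7 + (-768)**2 - 59471/84*(-768))/(-73211) = 4448170*(-1/3663600) + (-59/7 + 589824 + 3806144/7)*(-1/73211) = -444817/366360 + (7934853/7)*(-1/73211) = -444817/366360 - 7934853/512477 = -3134971226789/187751073720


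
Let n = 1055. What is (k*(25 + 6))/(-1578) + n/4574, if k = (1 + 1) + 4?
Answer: 135671/1202962 ≈ 0.11278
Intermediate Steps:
k = 6 (k = 2 + 4 = 6)
(k*(25 + 6))/(-1578) + n/4574 = (6*(25 + 6))/(-1578) + 1055/4574 = (6*31)*(-1/1578) + 1055*(1/4574) = 186*(-1/1578) + 1055/4574 = -31/263 + 1055/4574 = 135671/1202962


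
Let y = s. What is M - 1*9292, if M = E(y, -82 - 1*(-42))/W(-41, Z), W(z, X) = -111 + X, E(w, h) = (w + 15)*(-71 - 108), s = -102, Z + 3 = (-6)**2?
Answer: -246783/26 ≈ -9491.7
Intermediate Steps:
Z = 33 (Z = -3 + (-6)**2 = -3 + 36 = 33)
y = -102
E(w, h) = -2685 - 179*w (E(w, h) = (15 + w)*(-179) = -2685 - 179*w)
M = -5191/26 (M = (-2685 - 179*(-102))/(-111 + 33) = (-2685 + 18258)/(-78) = 15573*(-1/78) = -5191/26 ≈ -199.65)
M - 1*9292 = -5191/26 - 1*9292 = -5191/26 - 9292 = -246783/26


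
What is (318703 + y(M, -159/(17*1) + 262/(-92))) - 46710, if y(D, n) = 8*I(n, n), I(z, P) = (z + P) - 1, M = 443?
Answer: 106269807/391 ≈ 2.7179e+5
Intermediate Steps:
I(z, P) = -1 + P + z (I(z, P) = (P + z) - 1 = -1 + P + z)
y(D, n) = -8 + 16*n (y(D, n) = 8*(-1 + n + n) = 8*(-1 + 2*n) = -8 + 16*n)
(318703 + y(M, -159/(17*1) + 262/(-92))) - 46710 = (318703 + (-8 + 16*(-159/(17*1) + 262/(-92)))) - 46710 = (318703 + (-8 + 16*(-159/17 + 262*(-1/92)))) - 46710 = (318703 + (-8 + 16*(-159*1/17 - 131/46))) - 46710 = (318703 + (-8 + 16*(-159/17 - 131/46))) - 46710 = (318703 + (-8 + 16*(-9541/782))) - 46710 = (318703 + (-8 - 76328/391)) - 46710 = (318703 - 79456/391) - 46710 = 124533417/391 - 46710 = 106269807/391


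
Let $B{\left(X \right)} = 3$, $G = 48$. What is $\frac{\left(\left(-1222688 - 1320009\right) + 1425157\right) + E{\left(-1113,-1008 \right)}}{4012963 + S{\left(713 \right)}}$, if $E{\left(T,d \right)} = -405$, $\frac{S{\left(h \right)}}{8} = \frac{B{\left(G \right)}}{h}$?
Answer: $- \frac{797094785}{2861242643} \approx -0.27858$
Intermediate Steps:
$S{\left(h \right)} = \frac{24}{h}$ ($S{\left(h \right)} = 8 \frac{3}{h} = \frac{24}{h}$)
$\frac{\left(\left(-1222688 - 1320009\right) + 1425157\right) + E{\left(-1113,-1008 \right)}}{4012963 + S{\left(713 \right)}} = \frac{\left(\left(-1222688 - 1320009\right) + 1425157\right) - 405}{4012963 + \frac{24}{713}} = \frac{\left(-2542697 + 1425157\right) - 405}{4012963 + 24 \cdot \frac{1}{713}} = \frac{-1117540 - 405}{4012963 + \frac{24}{713}} = - \frac{1117945}{\frac{2861242643}{713}} = \left(-1117945\right) \frac{713}{2861242643} = - \frac{797094785}{2861242643}$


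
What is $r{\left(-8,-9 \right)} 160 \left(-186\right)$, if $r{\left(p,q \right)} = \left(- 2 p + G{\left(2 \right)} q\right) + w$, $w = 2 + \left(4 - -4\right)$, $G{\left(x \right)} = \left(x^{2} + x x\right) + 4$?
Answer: $2440320$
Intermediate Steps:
$G{\left(x \right)} = 4 + 2 x^{2}$ ($G{\left(x \right)} = \left(x^{2} + x^{2}\right) + 4 = 2 x^{2} + 4 = 4 + 2 x^{2}$)
$w = 10$ ($w = 2 + \left(4 + 4\right) = 2 + 8 = 10$)
$r{\left(p,q \right)} = 10 - 2 p + 12 q$ ($r{\left(p,q \right)} = \left(- 2 p + \left(4 + 2 \cdot 2^{2}\right) q\right) + 10 = \left(- 2 p + \left(4 + 2 \cdot 4\right) q\right) + 10 = \left(- 2 p + \left(4 + 8\right) q\right) + 10 = \left(- 2 p + 12 q\right) + 10 = 10 - 2 p + 12 q$)
$r{\left(-8,-9 \right)} 160 \left(-186\right) = \left(10 - -16 + 12 \left(-9\right)\right) 160 \left(-186\right) = \left(10 + 16 - 108\right) 160 \left(-186\right) = \left(-82\right) 160 \left(-186\right) = \left(-13120\right) \left(-186\right) = 2440320$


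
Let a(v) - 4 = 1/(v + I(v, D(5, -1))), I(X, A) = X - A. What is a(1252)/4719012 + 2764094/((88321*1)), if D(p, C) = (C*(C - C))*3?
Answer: 10887219314517323/347878932855136 ≈ 31.296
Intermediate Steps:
D(p, C) = 0 (D(p, C) = (C*0)*3 = 0*3 = 0)
a(v) = 4 + 1/(2*v) (a(v) = 4 + 1/(v + (v - 1*0)) = 4 + 1/(v + (v + 0)) = 4 + 1/(v + v) = 4 + 1/(2*v))
a(1252)/4719012 + 2764094/((88321*1)) = (4 + (1/2)/1252)/4719012 + 2764094/((88321*1)) = (4 + (1/2)*(1/1252))*(1/4719012) + 2764094/88321 = (4 + 1/2504)*(1/4719012) + 2764094*(1/88321) = (10017/2504)*(1/4719012) + 2764094/88321 = 3339/3938802016 + 2764094/88321 = 10887219314517323/347878932855136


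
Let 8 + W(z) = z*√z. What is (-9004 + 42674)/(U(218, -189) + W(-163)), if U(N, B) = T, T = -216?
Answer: -7542080/4380923 + 5488210*I*√163/4380923 ≈ -1.7216 + 15.994*I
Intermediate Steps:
W(z) = -8 + z^(3/2) (W(z) = -8 + z*√z = -8 + z^(3/2))
U(N, B) = -216
(-9004 + 42674)/(U(218, -189) + W(-163)) = (-9004 + 42674)/(-216 + (-8 + (-163)^(3/2))) = 33670/(-216 + (-8 - 163*I*√163)) = 33670/(-224 - 163*I*√163)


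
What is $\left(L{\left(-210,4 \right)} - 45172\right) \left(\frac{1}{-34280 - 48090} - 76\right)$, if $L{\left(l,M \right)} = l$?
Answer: $\frac{142048405611}{41185} \approx 3.449 \cdot 10^{6}$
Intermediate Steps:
$\left(L{\left(-210,4 \right)} - 45172\right) \left(\frac{1}{-34280 - 48090} - 76\right) = \left(-210 - 45172\right) \left(\frac{1}{-34280 - 48090} - 76\right) = - 45382 \left(\frac{1}{-82370} - 76\right) = - 45382 \left(- \frac{1}{82370} - 76\right) = \left(-45382\right) \left(- \frac{6260121}{82370}\right) = \frac{142048405611}{41185}$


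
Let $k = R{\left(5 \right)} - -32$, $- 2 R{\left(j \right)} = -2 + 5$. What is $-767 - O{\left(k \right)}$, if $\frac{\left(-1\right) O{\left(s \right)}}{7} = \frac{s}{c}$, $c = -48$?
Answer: $- \frac{74059}{96} \approx -771.45$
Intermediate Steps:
$R{\left(j \right)} = - \frac{3}{2}$ ($R{\left(j \right)} = - \frac{-2 + 5}{2} = \left(- \frac{1}{2}\right) 3 = - \frac{3}{2}$)
$k = \frac{61}{2}$ ($k = - \frac{3}{2} - -32 = - \frac{3}{2} + 32 = \frac{61}{2} \approx 30.5$)
$O{\left(s \right)} = \frac{7 s}{48}$ ($O{\left(s \right)} = - 7 \frac{s}{-48} = - 7 s \left(- \frac{1}{48}\right) = - 7 \left(- \frac{s}{48}\right) = \frac{7 s}{48}$)
$-767 - O{\left(k \right)} = -767 - \frac{7}{48} \cdot \frac{61}{2} = -767 - \frac{427}{96} = - \frac{74059}{96}$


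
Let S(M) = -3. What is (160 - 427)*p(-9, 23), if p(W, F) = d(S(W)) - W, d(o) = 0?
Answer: -2403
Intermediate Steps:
p(W, F) = -W (p(W, F) = 0 - W = -W)
(160 - 427)*p(-9, 23) = (160 - 427)*(-1*(-9)) = -267*9 = -2403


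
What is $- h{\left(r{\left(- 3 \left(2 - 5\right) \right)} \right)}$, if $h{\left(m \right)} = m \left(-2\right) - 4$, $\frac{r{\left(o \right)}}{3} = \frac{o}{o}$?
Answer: $10$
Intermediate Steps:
$r{\left(o \right)} = 3$ ($r{\left(o \right)} = 3 \frac{o}{o} = 3 \cdot 1 = 3$)
$h{\left(m \right)} = -4 - 2 m$ ($h{\left(m \right)} = - 2 m - 4 = -4 - 2 m$)
$- h{\left(r{\left(- 3 \left(2 - 5\right) \right)} \right)} = - (-4 - 6) = \left(-1\right) \left(-10\right) = 10$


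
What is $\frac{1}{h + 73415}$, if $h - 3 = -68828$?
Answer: $\frac{1}{4590} \approx 0.00021786$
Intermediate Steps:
$h = -68825$ ($h = 3 - 68828 = -68825$)
$\frac{1}{h + 73415} = \frac{1}{-68825 + 73415} = \frac{1}{4590}$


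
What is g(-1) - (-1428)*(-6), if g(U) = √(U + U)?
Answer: -8568 + I*√2 ≈ -8568.0 + 1.4142*I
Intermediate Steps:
g(U) = √2*√U (g(U) = √(2*U) = √2*√U)
g(-1) - (-1428)*(-6) = √2*√(-1) - (-1428)*(-6) = √2*I - 102*84 = I*√2 - 8568 = -8568 + I*√2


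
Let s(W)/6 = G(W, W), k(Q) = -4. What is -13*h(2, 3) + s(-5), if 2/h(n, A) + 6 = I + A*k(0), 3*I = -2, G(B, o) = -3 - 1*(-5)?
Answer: 375/28 ≈ 13.393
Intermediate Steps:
G(B, o) = 2 (G(B, o) = -3 + 5 = 2)
I = -⅔ (I = (⅓)*(-2) = -⅔ ≈ -0.66667)
s(W) = 12 (s(W) = 6*2 = 12)
h(n, A) = 2/(-20/3 - 4*A) (h(n, A) = 2/(-6 + (-⅔ + A*(-4))) = 2/(-6 + (-⅔ - 4*A)) = 2/(-20/3 - 4*A))
-13*h(2, 3) + s(-5) = -39/(2*(-5 - 3*3)) + 12 = -39/(2*(-5 - 9)) + 12 = -39/(2*(-14)) + 12 = -39*(-1)/(2*14) + 12 = -13*(-3/28) + 12 = 39/28 + 12 = 375/28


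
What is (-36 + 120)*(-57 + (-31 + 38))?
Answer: -4200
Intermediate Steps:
(-36 + 120)*(-57 + (-31 + 38)) = 84*(-57 + 7) = 84*(-50) = -4200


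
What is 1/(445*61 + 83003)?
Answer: 1/110148 ≈ 9.0787e-6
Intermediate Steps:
1/(445*61 + 83003) = 1/(27145 + 83003) = 1/110148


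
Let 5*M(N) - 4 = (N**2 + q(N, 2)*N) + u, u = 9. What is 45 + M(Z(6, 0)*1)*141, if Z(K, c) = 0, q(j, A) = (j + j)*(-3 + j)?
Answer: 2058/5 ≈ 411.60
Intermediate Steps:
q(j, A) = 2*j*(-3 + j) (q(j, A) = (2*j)*(-3 + j) = 2*j*(-3 + j))
M(N) = 13/5 + N**2/5 + 2*N**2*(-3 + N)/5 (M(N) = 4/5 + ((N**2 + (2*N*(-3 + N))*N) + 9)/5 = 4/5 + ((N**2 + 2*N**2*(-3 + N)) + 9)/5 = 4/5 + (9 + N**2 + 2*N**2*(-3 + N))/5 = 4/5 + (9/5 + N**2/5 + 2*N**2*(-3 + N)/5) = 13/5 + N**2/5 + 2*N**2*(-3 + N)/5)
45 + M(Z(6, 0)*1)*141 = 45 + (13/5 - (0*1)**2 + 2*(0*1)**3/5)*141 = 45 + (13/5 - 1*0**2 + (2/5)*0**3)*141 = 45 + (13/5 - 1*0 + (2/5)*0)*141 = 45 + (13/5 + 0 + 0)*141 = 45 + (13/5)*141 = 45 + 1833/5 = 2058/5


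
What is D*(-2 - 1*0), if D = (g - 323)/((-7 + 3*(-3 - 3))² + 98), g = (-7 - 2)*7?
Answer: 772/723 ≈ 1.0678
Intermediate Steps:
g = -63 (g = -9*7 = -63)
D = -386/723 (D = (-63 - 323)/((-7 + 3*(-3 - 3))² + 98) = -386/((-7 + 3*(-6))² + 98) = -386/((-7 - 18)² + 98) = -386/((-25)² + 98) = -386/(625 + 98) = -386/723 ≈ -0.53389)
D*(-2 - 1*0) = -386*(-2 - 1*0)/723 = -386*(-2 + 0)/723 = -386/723*(-2) = 772/723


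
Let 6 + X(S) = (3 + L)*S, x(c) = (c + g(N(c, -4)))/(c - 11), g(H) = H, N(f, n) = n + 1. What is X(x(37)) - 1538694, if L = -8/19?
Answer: -380058067/247 ≈ -1.5387e+6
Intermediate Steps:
N(f, n) = 1 + n
L = -8/19 (L = -8*1/19 = -8/19 ≈ -0.42105)
x(c) = (-3 + c)/(-11 + c) (x(c) = (c + (1 - 4))/(c - 11) = (c - 3)/(-11 + c) = (-3 + c)/(-11 + c))
X(S) = -6 + 49*S/19 (X(S) = -6 + (3 - 8/19)*S = -6 + 49*S/19)
X(x(37)) - 1538694 = (-6 + 49*((-3 + 37)/(-11 + 37))/19) - 1538694 = (-6 + 49*(34/26)/19) - 1538694 = (-6 + 49*((1/26)*34)/19) - 1538694 = (-6 + (49/19)*(17/13)) - 1538694 = (-6 + 833/247) - 1538694 = -649/247 - 1538694 = -380058067/247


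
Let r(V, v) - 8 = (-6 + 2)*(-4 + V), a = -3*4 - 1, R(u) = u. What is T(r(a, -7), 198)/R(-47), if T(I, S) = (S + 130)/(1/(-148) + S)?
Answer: -48544/1377241 ≈ -0.035247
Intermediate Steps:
a = -13 (a = -12 - 1 = -13)
r(V, v) = 24 - 4*V (r(V, v) = 8 + (-6 + 2)*(-4 + V) = 8 - 4*(-4 + V) = 8 + (16 - 4*V) = 24 - 4*V)
T(I, S) = (130 + S)/(-1/148 + S)
T(r(a, -7), 198)/R(-47) = (148*(130 + 198)/(-1 + 148*198))/(-47) = (148*328/(-1 + 29304))*(-1/47) = (148*328/29303)*(-1/47) = (148*(1/29303)*328)*(-1/47) = (48544/29303)*(-1/47) = -48544/1377241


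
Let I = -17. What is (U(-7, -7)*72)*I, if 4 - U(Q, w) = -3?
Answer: -8568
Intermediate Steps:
U(Q, w) = 7 (U(Q, w) = 4 - 1*(-3) = 4 + 3 = 7)
(U(-7, -7)*72)*I = (7*72)*(-17) = 504*(-17) = -8568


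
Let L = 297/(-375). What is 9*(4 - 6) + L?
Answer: -2349/125 ≈ -18.792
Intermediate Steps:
L = -99/125 (L = 297*(-1/375) = -99/125 ≈ -0.79200)
9*(4 - 6) + L = 9*(4 - 6) - 99/125 = 9*(-2) - 99/125 = -18 - 99/125 = -2349/125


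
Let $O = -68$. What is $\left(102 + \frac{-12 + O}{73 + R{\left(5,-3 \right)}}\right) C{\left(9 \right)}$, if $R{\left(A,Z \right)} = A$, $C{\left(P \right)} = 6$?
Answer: $\frac{7876}{13} \approx 605.85$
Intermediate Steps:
$\left(102 + \frac{-12 + O}{73 + R{\left(5,-3 \right)}}\right) C{\left(9 \right)} = \left(102 + \frac{-12 - 68}{73 + 5}\right) 6 = \left(102 - \frac{80}{78}\right) 6 = \left(102 - \frac{40}{39}\right) 6 = \frac{3938}{39} \cdot 6 = \frac{7876}{13}$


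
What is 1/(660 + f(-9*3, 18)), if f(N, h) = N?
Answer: 1/633 ≈ 0.0015798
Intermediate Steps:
1/(660 + f(-9*3, 18)) = 1/(660 - 9*3) = 1/(660 - 27) = 1/633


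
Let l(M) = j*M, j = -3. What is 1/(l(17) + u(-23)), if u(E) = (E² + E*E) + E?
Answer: 1/984 ≈ 0.0010163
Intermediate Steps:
u(E) = E + 2*E² (u(E) = (E² + E²) + E = 2*E² + E = E + 2*E²)
l(M) = -3*M
1/(l(17) + u(-23)) = 1/(-3*17 - 23*(1 + 2*(-23))) = 1/(-51 - 23*(1 - 46)) = 1/(-51 - 23*(-45)) = 1/(-51 + 1035) = 1/984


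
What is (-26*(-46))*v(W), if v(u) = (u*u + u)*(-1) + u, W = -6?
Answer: -43056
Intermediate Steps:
v(u) = -u² (v(u) = (u² + u)*(-1) + u = (u + u²)*(-1) + u = (-u - u²) + u = -u²)
(-26*(-46))*v(W) = (-26*(-46))*(-1*(-6)²) = 1196*(-1*36) = 1196*(-36) = -43056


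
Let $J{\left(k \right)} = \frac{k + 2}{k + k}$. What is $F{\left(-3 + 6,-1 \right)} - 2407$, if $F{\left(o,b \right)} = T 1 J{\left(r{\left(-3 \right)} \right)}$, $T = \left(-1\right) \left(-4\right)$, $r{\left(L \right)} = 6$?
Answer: $- \frac{7213}{3} \approx -2404.3$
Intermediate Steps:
$J{\left(k \right)} = \frac{2 + k}{2 k}$
$T = 4$
$F{\left(o,b \right)} = \frac{8}{3}$ ($F{\left(o,b \right)} = 4 \cdot 1 \frac{2 + 6}{2 \cdot 6} = 4 \cdot \frac{1}{2} \cdot \frac{1}{6} \cdot 8 = 4 \cdot \frac{2}{3} = \frac{8}{3}$)
$F{\left(-3 + 6,-1 \right)} - 2407 = \frac{8}{3} - 2407 = - \frac{7213}{3}$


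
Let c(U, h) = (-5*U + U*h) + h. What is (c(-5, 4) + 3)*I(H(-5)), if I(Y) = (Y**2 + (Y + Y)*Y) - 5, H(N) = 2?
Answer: 84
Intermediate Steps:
c(U, h) = h - 5*U + U*h
I(Y) = -5 + 3*Y**2 (I(Y) = (Y**2 + (2*Y)*Y) - 5 = (Y**2 + 2*Y**2) - 5 = 3*Y**2 - 5 = -5 + 3*Y**2)
(c(-5, 4) + 3)*I(H(-5)) = ((4 - 5*(-5) - 5*4) + 3)*(-5 + 3*2**2) = ((4 + 25 - 20) + 3)*(-5 + 3*4) = (9 + 3)*(-5 + 12) = 12*7 = 84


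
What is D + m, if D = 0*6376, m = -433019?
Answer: -433019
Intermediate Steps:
D = 0
D + m = 0 - 433019 = -433019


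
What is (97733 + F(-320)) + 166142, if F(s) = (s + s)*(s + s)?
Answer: 673475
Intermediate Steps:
F(s) = 4*s² (F(s) = (2*s)*(2*s) = 4*s²)
(97733 + F(-320)) + 166142 = (97733 + 4*(-320)²) + 166142 = (97733 + 4*102400) + 166142 = (97733 + 409600) + 166142 = 507333 + 166142 = 673475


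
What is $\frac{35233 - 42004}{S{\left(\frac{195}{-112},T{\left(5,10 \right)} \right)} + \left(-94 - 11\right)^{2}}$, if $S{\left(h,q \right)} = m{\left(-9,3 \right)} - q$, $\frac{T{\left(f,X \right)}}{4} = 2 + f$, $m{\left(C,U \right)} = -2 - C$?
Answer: $- \frac{2257}{3668} \approx -0.61532$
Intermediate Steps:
$T{\left(f,X \right)} = 8 + 4 f$ ($T{\left(f,X \right)} = 4 \left(2 + f\right) = 8 + 4 f$)
$S{\left(h,q \right)} = 7 - q$ ($S{\left(h,q \right)} = \left(-2 - -9\right) - q = \left(-2 + 9\right) - q = 7 - q$)
$\frac{35233 - 42004}{S{\left(\frac{195}{-112},T{\left(5,10 \right)} \right)} + \left(-94 - 11\right)^{2}} = \frac{35233 - 42004}{\left(7 - \left(8 + 4 \cdot 5\right)\right) + \left(-94 - 11\right)^{2}} = - \frac{6771}{\left(7 - \left(8 + 20\right)\right) + \left(-105\right)^{2}} = - \frac{6771}{\left(7 - 28\right) + 11025} = - \frac{6771}{-21 + 11025} = - \frac{6771}{11004} = \left(-6771\right) \frac{1}{11004} = - \frac{2257}{3668}$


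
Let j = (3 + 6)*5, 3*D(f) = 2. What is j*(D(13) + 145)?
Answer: 6555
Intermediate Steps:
D(f) = ⅔ (D(f) = (⅓)*2 = ⅔)
j = 45 (j = 9*5 = 45)
j*(D(13) + 145) = 45*(⅔ + 145) = 45*(437/3) = 6555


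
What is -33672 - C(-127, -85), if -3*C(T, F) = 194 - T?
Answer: -33565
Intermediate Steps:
C(T, F) = -194/3 + T/3 (C(T, F) = -(194 - T)/3 = -194/3 + T/3)
-33672 - C(-127, -85) = -33672 - (-194/3 + (⅓)*(-127)) = -33672 - (-194/3 - 127/3) = -33672 - 1*(-107) = -33672 + 107 = -33565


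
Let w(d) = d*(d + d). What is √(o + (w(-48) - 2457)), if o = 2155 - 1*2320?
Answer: √1986 ≈ 44.565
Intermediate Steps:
w(d) = 2*d² (w(d) = d*(2*d) = 2*d²)
o = -165 (o = 2155 - 2320 = -165)
√(o + (w(-48) - 2457)) = √(-165 + (2*(-48)² - 2457)) = √(-165 + (2*2304 - 2457)) = √(-165 + (4608 - 2457)) = √(-165 + 2151) = √1986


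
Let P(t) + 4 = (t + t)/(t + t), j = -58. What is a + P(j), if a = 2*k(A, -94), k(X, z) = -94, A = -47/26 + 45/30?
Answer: -191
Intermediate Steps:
A = -4/13 (A = -47*1/26 + 45*(1/30) = -47/26 + 3/2 = -4/13 ≈ -0.30769)
P(t) = -3 (P(t) = -4 + (t + t)/(t + t) = -4 + (2*t)/((2*t)) = -4 + (2*t)*(1/(2*t)) = -4 + 1 = -3)
a = -188 (a = 2*(-94) = -188)
a + P(j) = -188 - 3 = -191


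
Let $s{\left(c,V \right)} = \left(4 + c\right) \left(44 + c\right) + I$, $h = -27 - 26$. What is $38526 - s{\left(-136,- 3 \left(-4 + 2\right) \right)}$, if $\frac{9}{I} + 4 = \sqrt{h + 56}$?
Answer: $\frac{343002}{13} + \frac{9 \sqrt{3}}{13} \approx 26386.0$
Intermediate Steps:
$h = -53$
$I = \frac{9}{-4 + \sqrt{3}}$ ($I = \frac{9}{-4 + \sqrt{-53 + 56}} = \frac{9}{-4 + \sqrt{3}} \approx -3.9683$)
$s{\left(c,V \right)} = - \frac{36}{13} - \frac{9 \sqrt{3}}{13} + \left(4 + c\right) \left(44 + c\right)$ ($s{\left(c,V \right)} = \left(4 + c\right) \left(44 + c\right) - \left(\frac{36}{13} + \frac{9 \sqrt{3}}{13}\right) = - \frac{36}{13} - \frac{9 \sqrt{3}}{13} + \left(4 + c\right) \left(44 + c\right)$)
$38526 - s{\left(-136,- 3 \left(-4 + 2\right) \right)} = 38526 - \left(\frac{2252}{13} + \left(-136\right)^{2} + 48 \left(-136\right) - \frac{9 \sqrt{3}}{13}\right) = 38526 - \left(\frac{2252}{13} + 18496 - 6528 - \frac{9 \sqrt{3}}{13}\right) = 38526 - \left(\frac{157836}{13} - \frac{9 \sqrt{3}}{13}\right) = \frac{343002}{13} + \frac{9 \sqrt{3}}{13}$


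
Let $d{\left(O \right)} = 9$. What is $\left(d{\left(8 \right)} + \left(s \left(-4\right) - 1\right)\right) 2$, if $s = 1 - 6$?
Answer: $56$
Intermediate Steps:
$s = -5$ ($s = 1 - 6 = -5$)
$\left(d{\left(8 \right)} + \left(s \left(-4\right) - 1\right)\right) 2 = \left(9 - -19\right) 2 = \left(9 + \left(20 - 1\right)\right) 2 = \left(9 + 19\right) 2 = 28 \cdot 2 = 56$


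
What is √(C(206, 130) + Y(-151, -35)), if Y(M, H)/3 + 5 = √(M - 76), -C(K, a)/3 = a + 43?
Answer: √(-534 + 3*I*√227) ≈ 0.97712 + 23.129*I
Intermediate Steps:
C(K, a) = -129 - 3*a (C(K, a) = -3*(a + 43) = -3*(43 + a) = -129 - 3*a)
Y(M, H) = -15 + 3*√(-76 + M) (Y(M, H) = -15 + 3*√(M - 76) = -15 + 3*√(-76 + M))
√(C(206, 130) + Y(-151, -35)) = √((-129 - 3*130) + (-15 + 3*√(-76 - 151))) = √((-129 - 390) + (-15 + 3*√(-227))) = √(-519 + (-15 + 3*(I*√227))) = √(-519 + (-15 + 3*I*√227)) = √(-534 + 3*I*√227)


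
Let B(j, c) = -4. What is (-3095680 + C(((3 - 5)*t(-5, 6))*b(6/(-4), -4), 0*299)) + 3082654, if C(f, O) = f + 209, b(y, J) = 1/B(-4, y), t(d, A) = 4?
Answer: -12815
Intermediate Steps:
b(y, J) = -¼ (b(y, J) = 1/(-4) = -¼)
C(f, O) = 209 + f
(-3095680 + C(((3 - 5)*t(-5, 6))*b(6/(-4), -4), 0*299)) + 3082654 = (-3095680 + (209 + ((3 - 5)*4)*(-¼))) + 3082654 = (-3095680 + (209 - 2*4*(-¼))) + 3082654 = (-3095680 + (209 - 8*(-¼))) + 3082654 = (-3095680 + (209 + 2)) + 3082654 = (-3095680 + 211) + 3082654 = -3095469 + 3082654 = -12815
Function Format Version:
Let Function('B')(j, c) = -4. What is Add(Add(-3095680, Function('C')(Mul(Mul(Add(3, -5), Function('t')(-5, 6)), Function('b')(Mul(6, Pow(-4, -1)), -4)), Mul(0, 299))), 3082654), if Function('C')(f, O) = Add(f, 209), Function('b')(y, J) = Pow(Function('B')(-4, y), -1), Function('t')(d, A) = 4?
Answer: -12815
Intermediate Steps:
Function('b')(y, J) = Rational(-1, 4) (Function('b')(y, J) = Pow(-4, -1) = Rational(-1, 4))
Function('C')(f, O) = Add(209, f)
Add(Add(-3095680, Function('C')(Mul(Mul(Add(3, -5), Function('t')(-5, 6)), Function('b')(Mul(6, Pow(-4, -1)), -4)), Mul(0, 299))), 3082654) = Add(Add(-3095680, Add(209, Mul(Mul(Add(3, -5), 4), Rational(-1, 4)))), 3082654) = Add(Add(-3095680, Add(209, Mul(Mul(-2, 4), Rational(-1, 4)))), 3082654) = Add(Add(-3095680, Add(209, Mul(-8, Rational(-1, 4)))), 3082654) = Add(Add(-3095680, Add(209, 2)), 3082654) = Add(Add(-3095680, 211), 3082654) = Add(-3095469, 3082654) = -12815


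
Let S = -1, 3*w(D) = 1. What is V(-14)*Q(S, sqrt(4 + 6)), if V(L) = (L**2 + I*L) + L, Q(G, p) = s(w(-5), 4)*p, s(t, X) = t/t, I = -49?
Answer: 868*sqrt(10) ≈ 2744.9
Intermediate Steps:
w(D) = 1/3 (w(D) = (1/3)*1 = 1/3)
s(t, X) = 1
Q(G, p) = p (Q(G, p) = 1*p = p)
V(L) = L**2 - 48*L (V(L) = (L**2 - 49*L) + L = L**2 - 48*L)
V(-14)*Q(S, sqrt(4 + 6)) = (-14*(-48 - 14))*sqrt(4 + 6) = (-14*(-62))*sqrt(10) = 868*sqrt(10)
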